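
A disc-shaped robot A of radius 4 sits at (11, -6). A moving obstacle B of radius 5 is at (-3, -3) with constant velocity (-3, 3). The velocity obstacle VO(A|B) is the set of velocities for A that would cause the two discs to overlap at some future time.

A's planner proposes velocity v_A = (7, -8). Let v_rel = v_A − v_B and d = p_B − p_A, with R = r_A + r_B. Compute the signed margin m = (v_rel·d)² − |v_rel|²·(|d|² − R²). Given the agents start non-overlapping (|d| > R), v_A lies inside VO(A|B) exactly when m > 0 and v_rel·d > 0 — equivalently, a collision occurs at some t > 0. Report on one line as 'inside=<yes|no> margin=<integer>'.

d = (-14, 3),  |d|² = 205;  R = 4+5 = 9,  c = 205−9² = 124
v_rel = (10, -11),  |v_rel|² = 221;  v_rel·d = (10)·(-14) + (-11)·(3) = -173
221·t² + 346·t + 124 = 0  ⇒  m = (-173)² − 221·124 = 2525
m = 2525 > 0,  v_rel·d = -173 < 0  ⇒  outside

inside=no margin=2525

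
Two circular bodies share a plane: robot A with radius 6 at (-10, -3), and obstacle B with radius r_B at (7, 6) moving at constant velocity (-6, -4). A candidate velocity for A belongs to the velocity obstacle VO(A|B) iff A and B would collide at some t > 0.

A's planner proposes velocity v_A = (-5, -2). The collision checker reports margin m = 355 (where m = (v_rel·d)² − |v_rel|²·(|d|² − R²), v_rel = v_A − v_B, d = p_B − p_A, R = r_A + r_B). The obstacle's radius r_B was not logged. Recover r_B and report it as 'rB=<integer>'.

m = 355
d = (17, 9);  v_rel = (1, 2),  |v_rel|² = 5
v_rel×d = (1)·(9) − (2)·(17) = -25
since m = R²·5 − (-25)²:  R² = (625 + 355) / 5 = 196
R = √196 = 14  ⇒  r_B = 14 − 6 = 8

rB=8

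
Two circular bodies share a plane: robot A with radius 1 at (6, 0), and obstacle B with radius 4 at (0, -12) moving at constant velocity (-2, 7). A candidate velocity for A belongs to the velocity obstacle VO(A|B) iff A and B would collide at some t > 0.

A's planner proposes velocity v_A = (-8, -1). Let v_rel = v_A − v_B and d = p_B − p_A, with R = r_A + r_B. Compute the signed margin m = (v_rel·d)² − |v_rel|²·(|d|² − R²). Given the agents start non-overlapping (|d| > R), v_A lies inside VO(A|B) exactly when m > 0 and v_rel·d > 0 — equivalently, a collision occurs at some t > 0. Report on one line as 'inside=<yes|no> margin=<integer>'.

d = (-6, -12),  |d|² = 180;  R = 1+4 = 5,  c = 180−5² = 155
v_rel = (-6, -8),  |v_rel|² = 100;  v_rel·d = (-6)·(-6) + (-8)·(-12) = 132
100·t² − 264·t + 155 = 0  ⇒  m = 132² − 100·155 = 1924
m = 1924 > 0,  v_rel·d = 132 > 0  ⇒  inside

inside=yes margin=1924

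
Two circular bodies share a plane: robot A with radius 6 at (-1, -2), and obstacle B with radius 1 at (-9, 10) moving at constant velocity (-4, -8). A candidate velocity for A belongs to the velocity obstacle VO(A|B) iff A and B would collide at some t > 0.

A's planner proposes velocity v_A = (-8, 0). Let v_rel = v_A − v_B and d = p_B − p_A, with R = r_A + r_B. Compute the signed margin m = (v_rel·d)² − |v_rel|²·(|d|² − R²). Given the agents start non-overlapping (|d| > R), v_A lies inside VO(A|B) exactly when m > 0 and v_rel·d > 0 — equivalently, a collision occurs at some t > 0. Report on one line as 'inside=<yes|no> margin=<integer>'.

d = (-8, 12),  |d|² = 208;  R = 6+1 = 7,  c = 208−7² = 159
v_rel = (-4, 8),  |v_rel|² = 80;  v_rel·d = (-4)·(-8) + (8)·(12) = 128
80·t² − 256·t + 159 = 0  ⇒  m = 128² − 80·159 = 3664
m = 3664 > 0,  v_rel·d = 128 > 0  ⇒  inside

inside=yes margin=3664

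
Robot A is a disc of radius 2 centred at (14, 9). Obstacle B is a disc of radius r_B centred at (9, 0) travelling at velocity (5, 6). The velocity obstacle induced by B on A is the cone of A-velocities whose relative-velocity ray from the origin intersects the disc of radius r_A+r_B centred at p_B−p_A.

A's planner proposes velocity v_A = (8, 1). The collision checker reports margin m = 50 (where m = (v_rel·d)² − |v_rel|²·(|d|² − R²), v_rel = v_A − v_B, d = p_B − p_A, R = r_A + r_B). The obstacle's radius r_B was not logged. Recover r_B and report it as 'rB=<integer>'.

m = 50
d = (-5, -9);  v_rel = (3, -5),  |v_rel|² = 34
v_rel×d = (3)·(-9) − (-5)·(-5) = -52
since m = R²·34 − (-52)²:  R² = (2704 + 50) / 34 = 81
R = √81 = 9  ⇒  r_B = 9 − 2 = 7

rB=7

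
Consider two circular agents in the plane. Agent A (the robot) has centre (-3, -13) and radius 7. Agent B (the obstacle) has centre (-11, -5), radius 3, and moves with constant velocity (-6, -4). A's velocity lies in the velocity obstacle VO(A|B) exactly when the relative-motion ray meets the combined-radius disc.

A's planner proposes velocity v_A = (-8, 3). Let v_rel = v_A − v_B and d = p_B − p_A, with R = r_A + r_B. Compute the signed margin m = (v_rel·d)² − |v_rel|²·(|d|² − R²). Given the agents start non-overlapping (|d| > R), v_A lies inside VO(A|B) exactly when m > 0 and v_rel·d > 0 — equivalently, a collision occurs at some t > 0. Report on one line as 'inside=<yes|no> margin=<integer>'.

d = (-8, 8),  |d|² = 128;  R = 7+3 = 10,  c = 128−10² = 28
v_rel = (-2, 7),  |v_rel|² = 53;  v_rel·d = (-2)·(-8) + (7)·(8) = 72
53·t² − 144·t + 28 = 0  ⇒  m = 72² − 53·28 = 3700
m = 3700 > 0,  v_rel·d = 72 > 0  ⇒  inside

inside=yes margin=3700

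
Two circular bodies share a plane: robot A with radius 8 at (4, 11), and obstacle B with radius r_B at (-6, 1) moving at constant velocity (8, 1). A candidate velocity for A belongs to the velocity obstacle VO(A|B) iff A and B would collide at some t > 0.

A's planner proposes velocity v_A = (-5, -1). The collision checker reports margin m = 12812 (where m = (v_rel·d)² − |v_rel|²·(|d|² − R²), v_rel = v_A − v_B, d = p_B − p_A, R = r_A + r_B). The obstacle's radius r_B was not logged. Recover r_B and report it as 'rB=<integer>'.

m = 12812
d = (-10, -10);  v_rel = (-13, -2),  |v_rel|² = 173
v_rel×d = (-13)·(-10) − (-2)·(-10) = 110
since m = R²·173 − 110²:  R² = (12100 + 12812) / 173 = 144
R = √144 = 12  ⇒  r_B = 12 − 8 = 4

rB=4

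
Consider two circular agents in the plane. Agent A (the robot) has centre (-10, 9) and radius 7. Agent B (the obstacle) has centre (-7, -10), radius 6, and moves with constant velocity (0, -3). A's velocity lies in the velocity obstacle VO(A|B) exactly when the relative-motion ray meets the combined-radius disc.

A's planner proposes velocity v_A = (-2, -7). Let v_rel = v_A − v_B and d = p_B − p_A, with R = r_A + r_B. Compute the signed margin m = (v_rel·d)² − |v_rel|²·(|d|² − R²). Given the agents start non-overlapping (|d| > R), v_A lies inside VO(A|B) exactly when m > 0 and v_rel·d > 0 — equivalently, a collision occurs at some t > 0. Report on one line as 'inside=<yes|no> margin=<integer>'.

d = (3, -19),  |d|² = 370;  R = 7+6 = 13,  c = 370−13² = 201
v_rel = (-2, -4),  |v_rel|² = 20;  v_rel·d = (-2)·(3) + (-4)·(-19) = 70
20·t² − 140·t + 201 = 0  ⇒  m = 70² − 20·201 = 880
m = 880 > 0,  v_rel·d = 70 > 0  ⇒  inside

inside=yes margin=880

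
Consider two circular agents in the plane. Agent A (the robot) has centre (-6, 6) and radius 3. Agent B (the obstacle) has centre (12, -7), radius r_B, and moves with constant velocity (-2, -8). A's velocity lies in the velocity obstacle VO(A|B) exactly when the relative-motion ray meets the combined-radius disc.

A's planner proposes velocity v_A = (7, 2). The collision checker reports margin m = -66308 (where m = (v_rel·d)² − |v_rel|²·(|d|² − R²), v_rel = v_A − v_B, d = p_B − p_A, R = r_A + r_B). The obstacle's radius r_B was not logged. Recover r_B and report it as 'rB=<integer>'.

m = -66308
d = (18, -13);  v_rel = (9, 10),  |v_rel|² = 181
v_rel×d = (9)·(-13) − (10)·(18) = -297
since m = R²·181 − (-297)²:  R² = (88209 + -66308) / 181 = 121
R = √121 = 11  ⇒  r_B = 11 − 3 = 8

rB=8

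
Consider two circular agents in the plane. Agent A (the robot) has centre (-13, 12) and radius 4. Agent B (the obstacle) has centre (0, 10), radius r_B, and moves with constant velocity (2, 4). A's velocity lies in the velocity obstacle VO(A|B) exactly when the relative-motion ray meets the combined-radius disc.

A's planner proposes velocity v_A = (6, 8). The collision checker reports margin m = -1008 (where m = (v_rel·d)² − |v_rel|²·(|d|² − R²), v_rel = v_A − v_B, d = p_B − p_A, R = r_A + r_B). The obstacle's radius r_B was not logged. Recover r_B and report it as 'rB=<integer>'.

m = -1008
d = (13, -2);  v_rel = (4, 4),  |v_rel|² = 32
v_rel×d = (4)·(-2) − (4)·(13) = -60
since m = R²·32 − (-60)²:  R² = (3600 + -1008) / 32 = 81
R = √81 = 9  ⇒  r_B = 9 − 4 = 5

rB=5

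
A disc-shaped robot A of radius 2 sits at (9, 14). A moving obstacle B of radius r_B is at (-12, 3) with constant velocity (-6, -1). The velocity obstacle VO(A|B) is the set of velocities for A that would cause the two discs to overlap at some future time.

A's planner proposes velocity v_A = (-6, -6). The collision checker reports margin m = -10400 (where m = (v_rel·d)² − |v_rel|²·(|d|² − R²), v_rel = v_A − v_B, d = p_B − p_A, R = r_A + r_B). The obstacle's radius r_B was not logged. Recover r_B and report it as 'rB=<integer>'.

m = -10400
d = (-21, -11);  v_rel = (0, -5),  |v_rel|² = 25
v_rel×d = (0)·(-11) − (-5)·(-21) = -105
since m = R²·25 − (-105)²:  R² = (11025 + -10400) / 25 = 25
R = √25 = 5  ⇒  r_B = 5 − 2 = 3

rB=3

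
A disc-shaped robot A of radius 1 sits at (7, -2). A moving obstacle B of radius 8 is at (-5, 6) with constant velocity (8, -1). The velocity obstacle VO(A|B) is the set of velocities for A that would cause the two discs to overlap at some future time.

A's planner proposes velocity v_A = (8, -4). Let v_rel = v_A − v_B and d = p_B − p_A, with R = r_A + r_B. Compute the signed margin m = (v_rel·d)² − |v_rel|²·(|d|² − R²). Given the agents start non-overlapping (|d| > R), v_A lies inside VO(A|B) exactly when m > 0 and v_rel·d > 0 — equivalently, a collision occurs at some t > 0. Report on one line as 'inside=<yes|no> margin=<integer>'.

d = (-12, 8),  |d|² = 208;  R = 1+8 = 9,  c = 208−9² = 127
v_rel = (0, -3),  |v_rel|² = 9;  v_rel·d = (0)·(-12) + (-3)·(8) = -24
9·t² + 48·t + 127 = 0  ⇒  m = (-24)² − 9·127 = -567
m = -567 < 0,  v_rel·d = -24 < 0  ⇒  outside

inside=no margin=-567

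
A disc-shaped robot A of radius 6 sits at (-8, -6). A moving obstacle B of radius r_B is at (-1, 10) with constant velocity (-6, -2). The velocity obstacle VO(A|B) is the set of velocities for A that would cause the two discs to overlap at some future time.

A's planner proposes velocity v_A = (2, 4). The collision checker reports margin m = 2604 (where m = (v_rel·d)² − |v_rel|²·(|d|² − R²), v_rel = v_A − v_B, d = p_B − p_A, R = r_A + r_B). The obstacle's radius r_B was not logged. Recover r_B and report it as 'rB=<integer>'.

m = 2604
d = (7, 16);  v_rel = (8, 6),  |v_rel|² = 100
v_rel×d = (8)·(16) − (6)·(7) = 86
since m = R²·100 − 86²:  R² = (7396 + 2604) / 100 = 100
R = √100 = 10  ⇒  r_B = 10 − 6 = 4

rB=4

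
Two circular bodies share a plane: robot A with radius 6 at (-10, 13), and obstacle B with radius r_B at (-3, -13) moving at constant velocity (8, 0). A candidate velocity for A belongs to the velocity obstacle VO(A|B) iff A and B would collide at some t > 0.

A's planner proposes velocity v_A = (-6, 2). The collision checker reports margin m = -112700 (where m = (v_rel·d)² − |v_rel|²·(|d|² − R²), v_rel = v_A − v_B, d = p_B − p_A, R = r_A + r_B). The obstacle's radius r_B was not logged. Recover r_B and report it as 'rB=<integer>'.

m = -112700
d = (7, -26);  v_rel = (-14, 2),  |v_rel|² = 200
v_rel×d = (-14)·(-26) − (2)·(7) = 350
since m = R²·200 − 350²:  R² = (122500 + -112700) / 200 = 49
R = √49 = 7  ⇒  r_B = 7 − 6 = 1

rB=1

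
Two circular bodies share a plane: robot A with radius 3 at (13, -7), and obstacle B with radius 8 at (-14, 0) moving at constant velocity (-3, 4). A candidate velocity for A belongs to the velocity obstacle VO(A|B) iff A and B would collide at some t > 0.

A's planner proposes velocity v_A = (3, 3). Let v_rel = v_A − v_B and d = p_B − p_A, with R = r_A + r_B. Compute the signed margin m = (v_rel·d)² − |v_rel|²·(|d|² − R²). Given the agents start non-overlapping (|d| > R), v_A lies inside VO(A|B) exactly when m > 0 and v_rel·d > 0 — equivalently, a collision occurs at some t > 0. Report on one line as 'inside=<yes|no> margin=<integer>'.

d = (-27, 7),  |d|² = 778;  R = 3+8 = 11,  c = 778−11² = 657
v_rel = (6, -1),  |v_rel|² = 37;  v_rel·d = (6)·(-27) + (-1)·(7) = -169
37·t² + 338·t + 657 = 0  ⇒  m = (-169)² − 37·657 = 4252
m = 4252 > 0,  v_rel·d = -169 < 0  ⇒  outside

inside=no margin=4252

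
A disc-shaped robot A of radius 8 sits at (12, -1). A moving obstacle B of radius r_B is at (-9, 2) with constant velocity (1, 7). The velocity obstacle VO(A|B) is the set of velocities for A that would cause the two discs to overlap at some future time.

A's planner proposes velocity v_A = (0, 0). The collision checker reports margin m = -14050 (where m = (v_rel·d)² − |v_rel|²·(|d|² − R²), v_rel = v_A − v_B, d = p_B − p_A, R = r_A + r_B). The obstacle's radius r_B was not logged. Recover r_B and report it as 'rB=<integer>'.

m = -14050
d = (-21, 3);  v_rel = (-1, -7),  |v_rel|² = 50
v_rel×d = (-1)·(3) − (-7)·(-21) = -150
since m = R²·50 − (-150)²:  R² = (22500 + -14050) / 50 = 169
R = √169 = 13  ⇒  r_B = 13 − 8 = 5

rB=5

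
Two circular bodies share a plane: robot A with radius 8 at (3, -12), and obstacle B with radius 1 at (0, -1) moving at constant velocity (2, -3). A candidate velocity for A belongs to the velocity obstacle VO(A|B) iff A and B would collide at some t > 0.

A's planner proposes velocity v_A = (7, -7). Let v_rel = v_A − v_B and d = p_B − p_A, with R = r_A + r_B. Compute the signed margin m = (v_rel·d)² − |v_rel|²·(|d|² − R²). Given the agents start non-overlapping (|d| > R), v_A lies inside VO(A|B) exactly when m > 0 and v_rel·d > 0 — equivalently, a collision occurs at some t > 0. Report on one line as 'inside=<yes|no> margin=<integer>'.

d = (-3, 11),  |d|² = 130;  R = 8+1 = 9,  c = 130−9² = 49
v_rel = (5, -4),  |v_rel|² = 41;  v_rel·d = (5)·(-3) + (-4)·(11) = -59
41·t² + 118·t + 49 = 0  ⇒  m = (-59)² − 41·49 = 1472
m = 1472 > 0,  v_rel·d = -59 < 0  ⇒  outside

inside=no margin=1472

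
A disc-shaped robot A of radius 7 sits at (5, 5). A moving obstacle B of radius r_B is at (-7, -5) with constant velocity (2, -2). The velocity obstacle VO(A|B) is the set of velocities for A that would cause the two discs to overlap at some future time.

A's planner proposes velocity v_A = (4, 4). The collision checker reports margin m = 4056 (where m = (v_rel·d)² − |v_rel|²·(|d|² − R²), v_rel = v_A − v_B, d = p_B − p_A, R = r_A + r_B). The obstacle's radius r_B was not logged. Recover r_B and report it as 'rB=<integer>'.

m = 4056
d = (-12, -10);  v_rel = (2, 6),  |v_rel|² = 40
v_rel×d = (2)·(-10) − (6)·(-12) = 52
since m = R²·40 − 52²:  R² = (2704 + 4056) / 40 = 169
R = √169 = 13  ⇒  r_B = 13 − 7 = 6

rB=6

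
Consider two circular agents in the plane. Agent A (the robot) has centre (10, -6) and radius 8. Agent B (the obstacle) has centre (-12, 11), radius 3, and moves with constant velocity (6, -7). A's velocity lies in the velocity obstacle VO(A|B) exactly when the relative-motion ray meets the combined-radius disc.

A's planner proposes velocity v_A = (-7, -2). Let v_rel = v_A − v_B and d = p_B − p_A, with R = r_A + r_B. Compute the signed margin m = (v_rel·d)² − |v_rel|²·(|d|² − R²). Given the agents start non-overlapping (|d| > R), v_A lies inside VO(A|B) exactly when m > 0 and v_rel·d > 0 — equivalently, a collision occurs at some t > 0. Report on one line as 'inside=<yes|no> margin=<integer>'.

d = (-22, 17),  |d|² = 773;  R = 8+3 = 11,  c = 773−11² = 652
v_rel = (-13, 5),  |v_rel|² = 194;  v_rel·d = (-13)·(-22) + (5)·(17) = 371
194·t² − 742·t + 652 = 0  ⇒  m = 371² − 194·652 = 11153
m = 11153 > 0,  v_rel·d = 371 > 0  ⇒  inside

inside=yes margin=11153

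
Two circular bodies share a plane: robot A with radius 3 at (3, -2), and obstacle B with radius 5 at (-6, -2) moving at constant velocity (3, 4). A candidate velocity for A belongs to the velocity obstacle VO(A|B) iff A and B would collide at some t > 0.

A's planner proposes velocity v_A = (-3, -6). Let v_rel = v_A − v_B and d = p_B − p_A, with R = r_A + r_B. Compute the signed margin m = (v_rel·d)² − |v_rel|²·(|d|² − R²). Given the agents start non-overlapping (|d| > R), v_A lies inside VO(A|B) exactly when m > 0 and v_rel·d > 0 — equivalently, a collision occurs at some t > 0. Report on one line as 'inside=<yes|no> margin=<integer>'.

d = (-9, 0),  |d|² = 81;  R = 3+5 = 8,  c = 81−8² = 17
v_rel = (-6, -10),  |v_rel|² = 136;  v_rel·d = (-6)·(-9) + (-10)·(0) = 54
136·t² − 108·t + 17 = 0  ⇒  m = 54² − 136·17 = 604
m = 604 > 0,  v_rel·d = 54 > 0  ⇒  inside

inside=yes margin=604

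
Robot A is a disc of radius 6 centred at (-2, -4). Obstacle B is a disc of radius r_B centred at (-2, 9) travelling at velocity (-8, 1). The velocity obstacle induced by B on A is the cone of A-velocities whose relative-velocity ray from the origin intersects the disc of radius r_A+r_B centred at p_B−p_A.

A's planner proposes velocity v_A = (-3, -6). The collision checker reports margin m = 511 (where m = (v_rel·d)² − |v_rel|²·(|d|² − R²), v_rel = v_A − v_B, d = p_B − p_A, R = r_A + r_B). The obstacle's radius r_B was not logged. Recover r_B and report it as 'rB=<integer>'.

m = 511
d = (0, 13);  v_rel = (5, -7),  |v_rel|² = 74
v_rel×d = (5)·(13) − (-7)·(0) = 65
since m = R²·74 − 65²:  R² = (4225 + 511) / 74 = 64
R = √64 = 8  ⇒  r_B = 8 − 6 = 2

rB=2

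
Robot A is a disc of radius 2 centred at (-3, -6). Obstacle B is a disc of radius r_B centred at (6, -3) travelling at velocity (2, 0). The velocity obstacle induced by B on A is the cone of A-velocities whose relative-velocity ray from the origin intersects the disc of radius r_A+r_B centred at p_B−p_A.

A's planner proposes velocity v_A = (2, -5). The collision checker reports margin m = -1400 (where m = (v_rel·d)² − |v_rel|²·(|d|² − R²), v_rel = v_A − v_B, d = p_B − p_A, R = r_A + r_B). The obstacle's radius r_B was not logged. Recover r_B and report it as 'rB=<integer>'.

m = -1400
d = (9, 3);  v_rel = (0, -5),  |v_rel|² = 25
v_rel×d = (0)·(3) − (-5)·(9) = 45
since m = R²·25 − 45²:  R² = (2025 + -1400) / 25 = 25
R = √25 = 5  ⇒  r_B = 5 − 2 = 3

rB=3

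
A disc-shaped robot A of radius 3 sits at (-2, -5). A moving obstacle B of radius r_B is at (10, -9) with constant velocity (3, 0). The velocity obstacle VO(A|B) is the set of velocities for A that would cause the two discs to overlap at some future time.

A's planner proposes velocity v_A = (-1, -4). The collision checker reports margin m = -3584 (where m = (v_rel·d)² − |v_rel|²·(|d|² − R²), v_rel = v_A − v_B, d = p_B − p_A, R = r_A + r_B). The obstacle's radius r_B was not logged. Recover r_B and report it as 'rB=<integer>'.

m = -3584
d = (12, -4);  v_rel = (-4, -4),  |v_rel|² = 32
v_rel×d = (-4)·(-4) − (-4)·(12) = 64
since m = R²·32 − 64²:  R² = (4096 + -3584) / 32 = 16
R = √16 = 4  ⇒  r_B = 4 − 3 = 1

rB=1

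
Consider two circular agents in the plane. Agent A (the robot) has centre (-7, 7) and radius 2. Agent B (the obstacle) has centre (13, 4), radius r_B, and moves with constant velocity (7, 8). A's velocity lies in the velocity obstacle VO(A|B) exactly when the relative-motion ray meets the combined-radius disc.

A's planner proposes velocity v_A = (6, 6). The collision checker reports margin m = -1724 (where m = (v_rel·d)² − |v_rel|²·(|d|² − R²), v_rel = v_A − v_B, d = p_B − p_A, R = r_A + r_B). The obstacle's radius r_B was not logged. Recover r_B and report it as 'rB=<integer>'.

m = -1724
d = (20, -3);  v_rel = (-1, -2),  |v_rel|² = 5
v_rel×d = (-1)·(-3) − (-2)·(20) = 43
since m = R²·5 − 43²:  R² = (1849 + -1724) / 5 = 25
R = √25 = 5  ⇒  r_B = 5 − 2 = 3

rB=3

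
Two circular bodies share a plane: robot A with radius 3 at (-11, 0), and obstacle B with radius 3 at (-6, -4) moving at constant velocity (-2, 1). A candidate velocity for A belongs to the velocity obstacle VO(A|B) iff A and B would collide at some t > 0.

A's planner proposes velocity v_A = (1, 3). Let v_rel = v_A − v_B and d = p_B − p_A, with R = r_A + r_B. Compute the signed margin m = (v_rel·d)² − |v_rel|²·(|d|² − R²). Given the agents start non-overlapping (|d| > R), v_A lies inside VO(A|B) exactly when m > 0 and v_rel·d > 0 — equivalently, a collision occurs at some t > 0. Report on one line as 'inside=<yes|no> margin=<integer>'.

d = (5, -4),  |d|² = 41;  R = 3+3 = 6,  c = 41−6² = 5
v_rel = (3, 2),  |v_rel|² = 13;  v_rel·d = (3)·(5) + (2)·(-4) = 7
13·t² − 14·t + 5 = 0  ⇒  m = 7² − 13·5 = -16
m = -16 < 0,  v_rel·d = 7 > 0  ⇒  outside

inside=no margin=-16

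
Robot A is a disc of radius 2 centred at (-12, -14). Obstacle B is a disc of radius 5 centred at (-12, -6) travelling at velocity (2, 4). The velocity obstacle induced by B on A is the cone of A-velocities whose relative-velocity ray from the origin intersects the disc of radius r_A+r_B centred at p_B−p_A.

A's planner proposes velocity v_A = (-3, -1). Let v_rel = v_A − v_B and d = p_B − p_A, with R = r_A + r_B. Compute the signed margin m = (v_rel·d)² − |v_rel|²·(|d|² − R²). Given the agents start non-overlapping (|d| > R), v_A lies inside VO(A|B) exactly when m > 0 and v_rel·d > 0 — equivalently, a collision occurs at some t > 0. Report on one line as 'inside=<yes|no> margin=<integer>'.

d = (0, 8),  |d|² = 64;  R = 2+5 = 7,  c = 64−7² = 15
v_rel = (-5, -5),  |v_rel|² = 50;  v_rel·d = (-5)·(0) + (-5)·(8) = -40
50·t² + 80·t + 15 = 0  ⇒  m = (-40)² − 50·15 = 850
m = 850 > 0,  v_rel·d = -40 < 0  ⇒  outside

inside=no margin=850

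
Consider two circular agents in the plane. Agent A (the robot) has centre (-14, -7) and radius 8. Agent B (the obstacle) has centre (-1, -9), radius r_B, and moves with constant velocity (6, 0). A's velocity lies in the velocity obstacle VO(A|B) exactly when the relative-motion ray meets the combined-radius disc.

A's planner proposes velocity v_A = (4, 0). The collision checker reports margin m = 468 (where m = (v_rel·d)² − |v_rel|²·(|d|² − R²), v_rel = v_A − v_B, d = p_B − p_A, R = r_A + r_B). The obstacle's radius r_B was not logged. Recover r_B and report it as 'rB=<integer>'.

m = 468
d = (13, -2);  v_rel = (-2, 0),  |v_rel|² = 4
v_rel×d = (-2)·(-2) − (0)·(13) = 4
since m = R²·4 − 4²:  R² = (16 + 468) / 4 = 121
R = √121 = 11  ⇒  r_B = 11 − 8 = 3

rB=3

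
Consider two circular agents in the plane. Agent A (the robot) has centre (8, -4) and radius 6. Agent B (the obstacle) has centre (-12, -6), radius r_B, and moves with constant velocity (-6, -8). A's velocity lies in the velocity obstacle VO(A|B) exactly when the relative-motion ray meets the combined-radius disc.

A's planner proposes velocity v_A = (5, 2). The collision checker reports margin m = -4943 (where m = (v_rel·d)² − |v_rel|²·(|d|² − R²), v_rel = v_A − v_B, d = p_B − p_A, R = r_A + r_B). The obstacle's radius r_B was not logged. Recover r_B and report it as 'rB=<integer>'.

m = -4943
d = (-20, -2);  v_rel = (11, 10),  |v_rel|² = 221
v_rel×d = (11)·(-2) − (10)·(-20) = 178
since m = R²·221 − 178²:  R² = (31684 + -4943) / 221 = 121
R = √121 = 11  ⇒  r_B = 11 − 6 = 5

rB=5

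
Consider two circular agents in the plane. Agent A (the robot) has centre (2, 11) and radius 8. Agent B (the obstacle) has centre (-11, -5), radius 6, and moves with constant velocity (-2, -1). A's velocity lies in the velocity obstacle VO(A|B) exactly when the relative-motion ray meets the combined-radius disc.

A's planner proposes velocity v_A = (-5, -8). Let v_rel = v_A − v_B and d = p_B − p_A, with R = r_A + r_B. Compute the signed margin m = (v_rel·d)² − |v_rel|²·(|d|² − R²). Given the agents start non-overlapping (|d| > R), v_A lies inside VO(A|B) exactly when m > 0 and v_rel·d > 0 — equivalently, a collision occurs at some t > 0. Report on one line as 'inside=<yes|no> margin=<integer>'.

d = (-13, -16),  |d|² = 425;  R = 8+6 = 14,  c = 425−14² = 229
v_rel = (-3, -7),  |v_rel|² = 58;  v_rel·d = (-3)·(-13) + (-7)·(-16) = 151
58·t² − 302·t + 229 = 0  ⇒  m = 151² − 58·229 = 9519
m = 9519 > 0,  v_rel·d = 151 > 0  ⇒  inside

inside=yes margin=9519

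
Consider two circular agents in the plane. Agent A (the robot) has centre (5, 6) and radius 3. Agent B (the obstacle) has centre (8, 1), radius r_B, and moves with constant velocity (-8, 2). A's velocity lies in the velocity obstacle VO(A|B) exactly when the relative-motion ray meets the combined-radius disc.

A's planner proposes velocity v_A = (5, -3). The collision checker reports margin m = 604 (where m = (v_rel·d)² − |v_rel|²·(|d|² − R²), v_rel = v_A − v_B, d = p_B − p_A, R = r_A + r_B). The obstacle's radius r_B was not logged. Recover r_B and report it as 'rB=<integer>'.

m = 604
d = (3, -5);  v_rel = (13, -5),  |v_rel|² = 194
v_rel×d = (13)·(-5) − (-5)·(3) = -50
since m = R²·194 − (-50)²:  R² = (2500 + 604) / 194 = 16
R = √16 = 4  ⇒  r_B = 4 − 3 = 1

rB=1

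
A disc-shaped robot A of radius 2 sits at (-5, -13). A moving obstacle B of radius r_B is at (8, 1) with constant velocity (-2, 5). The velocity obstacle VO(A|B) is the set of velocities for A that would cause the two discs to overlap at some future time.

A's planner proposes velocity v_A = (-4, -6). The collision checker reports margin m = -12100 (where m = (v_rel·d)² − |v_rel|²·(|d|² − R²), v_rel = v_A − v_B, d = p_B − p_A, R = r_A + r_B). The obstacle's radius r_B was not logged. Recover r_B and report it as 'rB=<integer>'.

m = -12100
d = (13, 14);  v_rel = (-2, -11),  |v_rel|² = 125
v_rel×d = (-2)·(14) − (-11)·(13) = 115
since m = R²·125 − 115²:  R² = (13225 + -12100) / 125 = 9
R = √9 = 3  ⇒  r_B = 3 − 2 = 1

rB=1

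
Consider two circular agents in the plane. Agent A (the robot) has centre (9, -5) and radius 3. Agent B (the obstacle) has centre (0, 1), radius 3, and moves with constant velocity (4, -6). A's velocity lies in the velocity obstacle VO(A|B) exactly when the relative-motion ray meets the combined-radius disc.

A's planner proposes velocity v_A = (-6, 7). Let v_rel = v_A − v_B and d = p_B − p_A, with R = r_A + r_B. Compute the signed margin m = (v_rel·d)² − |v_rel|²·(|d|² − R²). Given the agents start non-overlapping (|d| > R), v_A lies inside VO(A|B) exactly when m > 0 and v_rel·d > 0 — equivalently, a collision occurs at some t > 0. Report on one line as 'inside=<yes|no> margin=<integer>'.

d = (-9, 6),  |d|² = 117;  R = 3+3 = 6,  c = 117−6² = 81
v_rel = (-10, 13),  |v_rel|² = 269;  v_rel·d = (-10)·(-9) + (13)·(6) = 168
269·t² − 336·t + 81 = 0  ⇒  m = 168² − 269·81 = 6435
m = 6435 > 0,  v_rel·d = 168 > 0  ⇒  inside

inside=yes margin=6435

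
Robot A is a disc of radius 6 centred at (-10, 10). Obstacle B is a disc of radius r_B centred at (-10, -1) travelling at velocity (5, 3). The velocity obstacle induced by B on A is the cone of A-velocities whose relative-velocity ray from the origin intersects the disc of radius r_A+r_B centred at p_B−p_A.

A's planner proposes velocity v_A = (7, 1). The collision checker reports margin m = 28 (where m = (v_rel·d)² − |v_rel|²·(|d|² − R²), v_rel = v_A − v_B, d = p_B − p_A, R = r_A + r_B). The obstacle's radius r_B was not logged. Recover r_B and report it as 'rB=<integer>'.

m = 28
d = (0, -11);  v_rel = (2, -2),  |v_rel|² = 8
v_rel×d = (2)·(-11) − (-2)·(0) = -22
since m = R²·8 − (-22)²:  R² = (484 + 28) / 8 = 64
R = √64 = 8  ⇒  r_B = 8 − 6 = 2

rB=2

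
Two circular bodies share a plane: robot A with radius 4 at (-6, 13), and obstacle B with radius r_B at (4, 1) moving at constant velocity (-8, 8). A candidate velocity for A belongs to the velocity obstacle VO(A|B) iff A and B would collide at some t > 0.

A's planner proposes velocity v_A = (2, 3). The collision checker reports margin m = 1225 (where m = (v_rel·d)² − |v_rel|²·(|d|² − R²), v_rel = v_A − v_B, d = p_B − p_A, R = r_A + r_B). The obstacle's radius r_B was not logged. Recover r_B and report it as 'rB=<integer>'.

m = 1225
d = (10, -12);  v_rel = (10, -5),  |v_rel|² = 125
v_rel×d = (10)·(-12) − (-5)·(10) = -70
since m = R²·125 − (-70)²:  R² = (4900 + 1225) / 125 = 49
R = √49 = 7  ⇒  r_B = 7 − 4 = 3

rB=3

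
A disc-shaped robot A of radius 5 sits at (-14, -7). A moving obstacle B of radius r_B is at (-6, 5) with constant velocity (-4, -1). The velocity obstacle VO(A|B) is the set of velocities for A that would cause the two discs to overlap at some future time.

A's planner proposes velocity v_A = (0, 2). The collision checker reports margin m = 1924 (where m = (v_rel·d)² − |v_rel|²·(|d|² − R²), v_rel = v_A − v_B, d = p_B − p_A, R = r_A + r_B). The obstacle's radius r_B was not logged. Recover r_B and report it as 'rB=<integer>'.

m = 1924
d = (8, 12);  v_rel = (4, 3),  |v_rel|² = 25
v_rel×d = (4)·(12) − (3)·(8) = 24
since m = R²·25 − 24²:  R² = (576 + 1924) / 25 = 100
R = √100 = 10  ⇒  r_B = 10 − 5 = 5

rB=5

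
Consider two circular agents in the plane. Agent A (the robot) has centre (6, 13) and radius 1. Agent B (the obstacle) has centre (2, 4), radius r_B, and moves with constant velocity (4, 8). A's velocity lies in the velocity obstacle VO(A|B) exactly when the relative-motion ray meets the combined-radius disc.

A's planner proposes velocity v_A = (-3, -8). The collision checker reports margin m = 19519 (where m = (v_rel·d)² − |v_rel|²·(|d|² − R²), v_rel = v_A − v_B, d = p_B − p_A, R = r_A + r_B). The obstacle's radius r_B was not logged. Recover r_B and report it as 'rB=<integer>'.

m = 19519
d = (-4, -9);  v_rel = (-7, -16),  |v_rel|² = 305
v_rel×d = (-7)·(-9) − (-16)·(-4) = -1
since m = R²·305 − (-1)²:  R² = (1 + 19519) / 305 = 64
R = √64 = 8  ⇒  r_B = 8 − 1 = 7

rB=7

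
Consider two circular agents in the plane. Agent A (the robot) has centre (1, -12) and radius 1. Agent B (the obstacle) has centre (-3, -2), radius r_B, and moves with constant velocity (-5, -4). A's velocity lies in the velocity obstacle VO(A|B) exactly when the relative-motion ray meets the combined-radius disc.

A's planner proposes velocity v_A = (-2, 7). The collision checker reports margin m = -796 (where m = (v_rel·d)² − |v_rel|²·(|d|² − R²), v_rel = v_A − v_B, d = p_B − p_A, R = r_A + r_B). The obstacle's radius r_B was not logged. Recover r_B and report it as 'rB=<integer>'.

m = -796
d = (-4, 10);  v_rel = (3, 11),  |v_rel|² = 130
v_rel×d = (3)·(10) − (11)·(-4) = 74
since m = R²·130 − 74²:  R² = (5476 + -796) / 130 = 36
R = √36 = 6  ⇒  r_B = 6 − 1 = 5

rB=5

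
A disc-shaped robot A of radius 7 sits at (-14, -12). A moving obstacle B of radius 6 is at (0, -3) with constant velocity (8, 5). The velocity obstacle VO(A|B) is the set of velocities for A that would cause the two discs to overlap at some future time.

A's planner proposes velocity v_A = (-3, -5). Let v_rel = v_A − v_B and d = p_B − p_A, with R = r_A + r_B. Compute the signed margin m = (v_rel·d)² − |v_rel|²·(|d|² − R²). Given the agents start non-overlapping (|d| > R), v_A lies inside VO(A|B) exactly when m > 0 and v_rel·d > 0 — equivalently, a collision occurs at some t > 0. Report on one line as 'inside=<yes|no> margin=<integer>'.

d = (14, 9),  |d|² = 277;  R = 7+6 = 13,  c = 277−13² = 108
v_rel = (-11, -10),  |v_rel|² = 221;  v_rel·d = (-11)·(14) + (-10)·(9) = -244
221·t² + 488·t + 108 = 0  ⇒  m = (-244)² − 221·108 = 35668
m = 35668 > 0,  v_rel·d = -244 < 0  ⇒  outside

inside=no margin=35668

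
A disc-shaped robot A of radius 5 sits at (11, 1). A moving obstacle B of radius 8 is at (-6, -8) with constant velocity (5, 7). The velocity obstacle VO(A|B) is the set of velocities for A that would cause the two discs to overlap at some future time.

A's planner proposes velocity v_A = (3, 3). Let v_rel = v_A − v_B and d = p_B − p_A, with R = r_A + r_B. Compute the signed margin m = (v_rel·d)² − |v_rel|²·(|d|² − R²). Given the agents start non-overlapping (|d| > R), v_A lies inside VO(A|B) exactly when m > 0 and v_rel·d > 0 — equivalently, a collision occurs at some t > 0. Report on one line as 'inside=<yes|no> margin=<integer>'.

d = (-17, -9),  |d|² = 370;  R = 5+8 = 13,  c = 370−13² = 201
v_rel = (-2, -4),  |v_rel|² = 20;  v_rel·d = (-2)·(-17) + (-4)·(-9) = 70
20·t² − 140·t + 201 = 0  ⇒  m = 70² − 20·201 = 880
m = 880 > 0,  v_rel·d = 70 > 0  ⇒  inside

inside=yes margin=880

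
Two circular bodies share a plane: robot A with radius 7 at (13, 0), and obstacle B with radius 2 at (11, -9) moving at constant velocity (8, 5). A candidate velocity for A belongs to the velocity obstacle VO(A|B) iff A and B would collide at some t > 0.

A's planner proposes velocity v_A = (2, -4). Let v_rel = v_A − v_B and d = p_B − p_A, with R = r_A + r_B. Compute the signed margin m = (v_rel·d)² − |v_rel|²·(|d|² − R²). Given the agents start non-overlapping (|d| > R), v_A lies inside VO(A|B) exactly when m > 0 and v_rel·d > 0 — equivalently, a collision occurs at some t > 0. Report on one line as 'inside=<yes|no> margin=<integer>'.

d = (-2, -9),  |d|² = 85;  R = 7+2 = 9,  c = 85−9² = 4
v_rel = (-6, -9),  |v_rel|² = 117;  v_rel·d = (-6)·(-2) + (-9)·(-9) = 93
117·t² − 186·t + 4 = 0  ⇒  m = 93² − 117·4 = 8181
m = 8181 > 0,  v_rel·d = 93 > 0  ⇒  inside

inside=yes margin=8181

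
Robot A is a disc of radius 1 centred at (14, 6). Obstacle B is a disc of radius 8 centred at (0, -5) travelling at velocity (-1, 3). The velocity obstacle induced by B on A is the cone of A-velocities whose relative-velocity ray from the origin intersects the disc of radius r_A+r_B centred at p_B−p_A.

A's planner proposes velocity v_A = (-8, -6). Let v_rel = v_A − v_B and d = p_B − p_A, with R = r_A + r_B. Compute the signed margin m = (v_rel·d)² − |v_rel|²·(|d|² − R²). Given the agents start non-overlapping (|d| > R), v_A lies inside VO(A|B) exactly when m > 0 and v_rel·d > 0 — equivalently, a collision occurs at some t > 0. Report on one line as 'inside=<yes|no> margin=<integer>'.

d = (-14, -11),  |d|² = 317;  R = 1+8 = 9,  c = 317−9² = 236
v_rel = (-7, -9),  |v_rel|² = 130;  v_rel·d = (-7)·(-14) + (-9)·(-11) = 197
130·t² − 394·t + 236 = 0  ⇒  m = 197² − 130·236 = 8129
m = 8129 > 0,  v_rel·d = 197 > 0  ⇒  inside

inside=yes margin=8129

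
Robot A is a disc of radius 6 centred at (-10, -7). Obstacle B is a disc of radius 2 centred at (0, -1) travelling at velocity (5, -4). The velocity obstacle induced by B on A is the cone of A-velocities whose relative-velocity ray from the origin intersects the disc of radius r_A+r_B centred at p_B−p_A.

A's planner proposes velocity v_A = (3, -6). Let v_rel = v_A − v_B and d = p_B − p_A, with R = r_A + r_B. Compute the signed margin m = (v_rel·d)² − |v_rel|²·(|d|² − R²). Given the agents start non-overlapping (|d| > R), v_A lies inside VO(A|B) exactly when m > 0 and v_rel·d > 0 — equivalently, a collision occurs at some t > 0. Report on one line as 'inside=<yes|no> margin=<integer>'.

d = (10, 6),  |d|² = 136;  R = 6+2 = 8,  c = 136−8² = 72
v_rel = (-2, -2),  |v_rel|² = 8;  v_rel·d = (-2)·(10) + (-2)·(6) = -32
8·t² + 64·t + 72 = 0  ⇒  m = (-32)² − 8·72 = 448
m = 448 > 0,  v_rel·d = -32 < 0  ⇒  outside

inside=no margin=448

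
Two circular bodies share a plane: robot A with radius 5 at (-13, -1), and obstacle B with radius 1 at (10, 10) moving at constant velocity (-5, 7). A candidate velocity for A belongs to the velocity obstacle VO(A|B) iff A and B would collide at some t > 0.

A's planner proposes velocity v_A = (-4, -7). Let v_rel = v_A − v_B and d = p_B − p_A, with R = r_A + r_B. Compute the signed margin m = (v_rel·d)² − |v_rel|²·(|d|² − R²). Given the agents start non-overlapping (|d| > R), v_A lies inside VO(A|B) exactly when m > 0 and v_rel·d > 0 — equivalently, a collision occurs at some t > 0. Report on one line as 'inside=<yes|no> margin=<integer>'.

d = (23, 11),  |d|² = 650;  R = 5+1 = 6,  c = 650−6² = 614
v_rel = (1, -14),  |v_rel|² = 197;  v_rel·d = (1)·(23) + (-14)·(11) = -131
197·t² + 262·t + 614 = 0  ⇒  m = (-131)² − 197·614 = -103797
m = -103797 < 0,  v_rel·d = -131 < 0  ⇒  outside

inside=no margin=-103797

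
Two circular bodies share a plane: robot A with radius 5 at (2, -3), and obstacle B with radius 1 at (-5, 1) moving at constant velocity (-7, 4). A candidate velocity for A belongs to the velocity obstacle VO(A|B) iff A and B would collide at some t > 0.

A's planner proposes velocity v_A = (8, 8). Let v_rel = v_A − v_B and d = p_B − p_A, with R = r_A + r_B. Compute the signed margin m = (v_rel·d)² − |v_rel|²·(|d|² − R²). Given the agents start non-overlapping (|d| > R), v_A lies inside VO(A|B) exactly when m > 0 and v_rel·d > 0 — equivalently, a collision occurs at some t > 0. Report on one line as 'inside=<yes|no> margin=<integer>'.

d = (-7, 4),  |d|² = 65;  R = 5+1 = 6,  c = 65−6² = 29
v_rel = (15, 4),  |v_rel|² = 241;  v_rel·d = (15)·(-7) + (4)·(4) = -89
241·t² + 178·t + 29 = 0  ⇒  m = (-89)² − 241·29 = 932
m = 932 > 0,  v_rel·d = -89 < 0  ⇒  outside

inside=no margin=932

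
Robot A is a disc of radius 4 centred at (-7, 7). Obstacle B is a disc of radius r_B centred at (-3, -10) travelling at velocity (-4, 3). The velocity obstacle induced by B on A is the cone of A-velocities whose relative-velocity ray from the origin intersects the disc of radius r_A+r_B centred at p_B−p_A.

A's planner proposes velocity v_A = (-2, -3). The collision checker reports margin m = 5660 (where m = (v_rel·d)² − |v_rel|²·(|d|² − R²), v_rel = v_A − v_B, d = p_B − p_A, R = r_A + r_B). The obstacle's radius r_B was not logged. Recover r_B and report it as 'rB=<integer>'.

m = 5660
d = (4, -17);  v_rel = (2, -6),  |v_rel|² = 40
v_rel×d = (2)·(-17) − (-6)·(4) = -10
since m = R²·40 − (-10)²:  R² = (100 + 5660) / 40 = 144
R = √144 = 12  ⇒  r_B = 12 − 4 = 8

rB=8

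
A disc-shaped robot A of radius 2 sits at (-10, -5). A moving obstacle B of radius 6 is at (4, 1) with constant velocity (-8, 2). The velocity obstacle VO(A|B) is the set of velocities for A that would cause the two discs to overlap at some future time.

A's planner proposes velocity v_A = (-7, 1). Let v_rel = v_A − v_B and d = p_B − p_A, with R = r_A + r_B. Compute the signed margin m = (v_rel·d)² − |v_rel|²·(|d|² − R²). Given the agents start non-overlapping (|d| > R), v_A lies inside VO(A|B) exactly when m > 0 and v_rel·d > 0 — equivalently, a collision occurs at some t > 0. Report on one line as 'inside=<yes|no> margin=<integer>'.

d = (14, 6),  |d|² = 232;  R = 2+6 = 8,  c = 232−8² = 168
v_rel = (1, -1),  |v_rel|² = 2;  v_rel·d = (1)·(14) + (-1)·(6) = 8
2·t² − 16·t + 168 = 0  ⇒  m = 8² − 2·168 = -272
m = -272 < 0,  v_rel·d = 8 > 0  ⇒  outside

inside=no margin=-272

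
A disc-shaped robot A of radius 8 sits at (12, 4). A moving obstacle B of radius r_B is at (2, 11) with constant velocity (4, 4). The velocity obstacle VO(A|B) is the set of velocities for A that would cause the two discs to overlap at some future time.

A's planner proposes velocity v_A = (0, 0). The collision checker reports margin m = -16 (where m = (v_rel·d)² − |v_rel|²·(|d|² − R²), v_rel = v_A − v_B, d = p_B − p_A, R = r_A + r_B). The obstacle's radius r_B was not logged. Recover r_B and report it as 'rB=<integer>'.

m = -16
d = (-10, 7);  v_rel = (-4, -4),  |v_rel|² = 32
v_rel×d = (-4)·(7) − (-4)·(-10) = -68
since m = R²·32 − (-68)²:  R² = (4624 + -16) / 32 = 144
R = √144 = 12  ⇒  r_B = 12 − 8 = 4

rB=4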